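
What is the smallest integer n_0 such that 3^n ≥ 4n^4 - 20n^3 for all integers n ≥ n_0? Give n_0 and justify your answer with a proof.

At n = 7: 2187 < 2744, so the inequality fails and n_0 ≥ 8. We prove 3^n ≥ 4n^4 - 20n^3 for all n ≥ 8.
When n = 8: 3^n = 6561 and 4n^4 - 20n^3 = 6144, so 6561 ≥ 6144.
Suppose the result is true for n = r, so 3^r ≥ 4r^4 - 20r^3.
Then 3^(r + 1) = 3·(3^r) ≥ 3·(4r^4 - 20r^3).
Also, for r ≥ 8 we have 3·(4r^4 - 20r^3) ≥ 4(r+1)^4 - 20(r+1)^3, since 3·(4r^4 - 20r^3) − (4(r+1)^4 - 20(r+1)^3) = 8r^4 - 56r^3 + 36r^2 + 44r + 16, which is nonnegative for all r ≥ 8.
Combining, 3^(r + 1) ≥ 4(r+1)^4 - 20(r+1)^3.
By induction, the statement is established for all n ≥ 8.
Hence the smallest such n_0 is 8.

n_0 = 8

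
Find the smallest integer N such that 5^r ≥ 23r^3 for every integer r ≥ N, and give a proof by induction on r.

N = 5

At r = 4: 625 < 1472, so the inequality fails and N ≥ 5. We prove 5^r ≥ 23r^3 for all r ≥ 5.
When r = 5: 5^r = 3125 and 23r^3 = 2875, so 3125 ≥ 2875.
Suppose the result is true for r = k, so 5^k ≥ 23k^3.
Then 5^(k + 1) = 5·(5^k) ≥ 5·(23k^3).
Also, for k ≥ 5 we have 5·(23k^3) ≥ 23(k+1)^3, since 5 ≥ (1 + 1/k)^3 for all k ≥ 5.
Combining, 5^(k + 1) ≥ 23(k+1)^3.
By induction, the statement is established for all r ≥ 5.
Hence the smallest such N is 5.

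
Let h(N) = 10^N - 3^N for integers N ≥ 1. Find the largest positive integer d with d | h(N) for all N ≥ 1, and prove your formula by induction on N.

d = 7

Computing the first values: h(1) = 7 and h(2) = 91; gcd(7, 91) = 7, so d ≤ 7.
We prove 7 | 10^N - 3^N for all N ≥ 1 by induction on N.
Base step (N = 1): h(1) = 7 = 7·(1), so 7 | h(1).
Suppose the result is true for N = i, i.e. 7 | h(i). Then
10^{i+1} − 3^{i+1} = 10·10^i − 3·3^i = 10·(10^i − 3^i) + (7)·3^i. The first term is divisible by 7 by the inductive hypothesis, and the second term (7)·3^i is divisible by 7 since 7 | 7. Hence 7 | h(i+1).
Hence, by induction on N, the claim holds for every N ≥ 1.
Therefore the largest such d is 7.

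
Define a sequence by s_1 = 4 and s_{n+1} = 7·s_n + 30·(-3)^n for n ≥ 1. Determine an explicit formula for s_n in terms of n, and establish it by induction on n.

Computing the first terms: s_1 = 4, s_2 = -62, s_3 = -164. This suggests s_n = (-3)^(n + 1) - 5·7^(n - 1).
Base case (n = 1): the formula gives 4 = 4 = s_1.
Suppose the result is true for n = r, so s_r = (-3)^(r + 1) - 5·7^(r - 1).
Then s_{r+1} = 7·s_r + 30·(-3)^r = 7·((-3)^(r + 1) - 5·7^(r - 1)) + 30·(-3)^r = (-3)^(r + 2) - 5·7^r = (-3)^((r+1) + 1) - 5·7^((r+1) - 1),
which is the claimed formula at n = r+1.
By the principle of mathematical induction, the result holds for all n ≥ 1.

s_n = (-3)^(n + 1) - 5·7^(n - 1)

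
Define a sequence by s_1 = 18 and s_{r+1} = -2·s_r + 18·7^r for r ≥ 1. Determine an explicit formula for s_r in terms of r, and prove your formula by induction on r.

Computing the first terms: s_1 = 18, s_2 = 90, s_3 = 702. This suggests s_r = (-2)^(r + 1) + 2·7^r.
For the base case r = 1: the formula gives 18 = 18 = s_1.
Suppose the result is true for r = p, so s_p = (-2)^(p + 1) + 2·7^p.
Then s_{p+1} = -2·s_p + 18·7^p = -2·((-2)^(p + 1) + 2·7^p) + 18·7^p = (-2)^(p + 2) + 2·7^(p + 1) = (-2)^((p+1) + 1) + 2·7^(p+1),
which is the claimed formula at r = p+1.
This completes the induction.

s_r = (-2)^(r + 1) + 2·7^r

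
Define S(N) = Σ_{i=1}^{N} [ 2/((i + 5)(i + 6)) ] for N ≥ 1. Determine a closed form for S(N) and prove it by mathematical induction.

We claim S(N) = N/(3(N + 6)) for all N ≥ 1.
When N = 1: S(1) = 1/21, and the closed form gives 1/21. They agree.
Inductive step: assume the claim holds for N = i, so S(i) = i/(3(i + 6)).
Then S(i+1) = S(i) + (2/((i + 6)(i + 7))) = (i/(3(i + 6))) + (2/((i + 6)(i + 7))).
Simplifying, S(i+1) = (i + 1)/(3(i + 7)) = (i+1)/(3((i+1) + 6)),
which is the closed form with N = i+1.
By the principle of mathematical induction, the result holds for all N ≥ 1.

S(N) = N/(3(N + 6))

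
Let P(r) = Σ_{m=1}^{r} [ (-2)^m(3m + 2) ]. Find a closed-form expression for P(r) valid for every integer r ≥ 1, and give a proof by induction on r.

P(r) = 2(-2)^r(r + 1) - 2

We claim P(r) = 2(-2)^r(r + 1) - 2 for all r ≥ 1.
Base case (r = 1): P(1) = -10, and the closed form gives -10. They agree.
Suppose the result is true for r = m, so P(m) = 2(-2)^m(m + 1) - 2.
Then P(m+1) = P(m) + ((-2)^(m + 1)(3m + 5)) = (2(-2)^m(m + 1) - 2) + ((-2)^(m + 1)(3m + 5)).
Simplifying, P(m+1) = -4(-2)^m·m - 8(-2)^m - 2 = 2(-2)^(m+1)((m+1) + 1) - 2,
which is the closed form with r = m+1.
This completes the induction.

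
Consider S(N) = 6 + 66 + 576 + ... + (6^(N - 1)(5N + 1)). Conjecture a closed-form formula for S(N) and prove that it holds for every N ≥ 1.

We claim S(N) = 6^N·N for all N ≥ 1.
Base step (N = 1): S(1) = 6, and the closed form gives 6. They agree.
Suppose the result is true for N = p, so S(p) = 6^p·p.
Then S(p+1) = S(p) + (6^p(5p + 6)) = (6^p·p) + (6^p(5p + 6)).
Simplifying, S(p+1) = 6^(p + 1)(p + 1) = 6^(p+1)·(p+1),
which is the closed form with N = p+1.
Hence, by induction on N, the claim holds for every N ≥ 1.

S(N) = 6^N·N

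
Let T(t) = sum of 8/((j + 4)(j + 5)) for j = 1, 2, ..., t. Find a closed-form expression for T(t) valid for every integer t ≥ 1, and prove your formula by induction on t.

T(t) = 8t/(5(t + 5))

We claim T(t) = 8t/(5(t + 5)) for all t ≥ 1.
For the base case t = 1: T(1) = 4/15, and the closed form gives 4/15. They agree.
Inductive step: suppose the statement holds for some j ≥ 1, so T(j) = 8j/(5(j + 5)).
Then T(j+1) = T(j) + (8/((j + 5)(j + 6))) = (8j/(5(j + 5))) + (8/((j + 5)(j + 6))).
Simplifying, T(j+1) = 8(j + 1)/(5(j + 6)) = 8(j+1)/(5((j+1) + 5)),
which is the closed form with t = j+1.
This completes the induction.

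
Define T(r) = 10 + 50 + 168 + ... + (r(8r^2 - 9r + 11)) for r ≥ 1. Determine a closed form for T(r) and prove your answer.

We claim T(r) = r(r + 1)(2r^2 - r + 4) for all r ≥ 1.
Base step (r = 1): T(1) = 10, and the closed form gives 10. They agree.
Suppose the result is true for r = m, so T(m) = m(2m^3 + m^2 + 3m + 4).
Then T(m+1) = T(m) + ((m + 1)(-9m + 8(m + 1)^2 + 2)) = (m(2m^3 + m^2 + 3m + 4)) + ((m + 1)(-9m + 8(m + 1)^2 + 2)).
Simplifying, T(m+1) = (m + 1)(m + 2)(2m^2 + 3m + 5) = (m+1)((m+1) + 1)(2(m+1)^2 - (m+1) + 4),
which is the closed form with r = m+1.
Hence, by induction on r, the claim holds for every r ≥ 1.

T(r) = r(r + 1)(2r^2 - r + 4)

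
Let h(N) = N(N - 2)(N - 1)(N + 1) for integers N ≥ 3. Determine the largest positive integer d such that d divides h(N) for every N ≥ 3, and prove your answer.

d = 24

Computing the first values: h(3) = 24 and h(4) = 120; gcd(24, 120) = 24, so d ≤ 24.
We prove 24 | N(N - 2)(N - 1)(N + 1) for all N ≥ 3 by induction on N.
When N = 3: h(3) = 24 = 24·(1), so 24 | h(3).
Inductive step: suppose the statement holds for some m ≥ 3, i.e. 24 | h(m). Then
h(m+1) − h(m) = (m-1)·m·(m+1)·(m+2) − (m-2)·(m-1)·m·(m+1) = (m-1)·m·(m+1)·[(m+2) − (m-2)] = 4·(m-1)·m·(m+1). The product of 3 consecutive integers is divisible by (3)! = 6, so h(m+1) − h(m) is divisible by 4·6 = 24. By the inductive hypothesis 24 | h(m), hence 24 | h(m+1).
This completes the induction.
Therefore the largest such d is 24.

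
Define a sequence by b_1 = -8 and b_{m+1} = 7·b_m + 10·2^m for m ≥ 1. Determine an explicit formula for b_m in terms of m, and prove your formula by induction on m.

b_m = -2^(m + 1) - 4·7^(m - 1)

Computing the first terms: b_1 = -8, b_2 = -36, b_3 = -212. This suggests b_m = -2^(m + 1) - 4·7^(m - 1).
Base case (m = 1): the formula gives -8 = -8 = b_1.
For the inductive step, assume it holds for an arbitrary k ≥ 1, so b_k = -2^(k + 1) - 4·7^(k - 1).
Then b_{k+1} = 7·b_k + 10·2^k = 7·(-2^(k + 1) - 4·7^(k - 1)) + 10·2^k = -2^(k + 2) - 4·7^k = -2^((k+1) + 1) - 4·7^((k+1) - 1),
which is the claimed formula at m = k+1.
This completes the induction.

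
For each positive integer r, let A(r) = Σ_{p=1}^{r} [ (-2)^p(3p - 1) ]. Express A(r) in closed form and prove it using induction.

We claim A(r) = 2(-2)^r·r for all r ≥ 1.
When r = 1: A(1) = -4, and the closed form gives -4. They agree.
Inductive step: suppose the statement holds for some p ≥ 1, so A(p) = 2(-2)^p·p.
Then A(p+1) = A(p) + ((-2)^(p + 1)(3p + 2)) = (2(-2)^p·p) + ((-2)^(p + 1)(3p + 2)).
Simplifying, A(p+1) = (-2)^(p + 2)(-p - 1) = 2(-2)^(p+1)·(p+1),
which is the closed form with r = p+1.
By the principle of mathematical induction, the result holds for all r ≥ 1.

A(r) = 2(-2)^r·r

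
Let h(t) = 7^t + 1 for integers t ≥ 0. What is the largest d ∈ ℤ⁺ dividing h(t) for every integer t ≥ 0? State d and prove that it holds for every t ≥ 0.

d = 2

Computing the first values: h(0) = 2 and h(1) = 8; gcd(2, 8) = 2, so d ≤ 2.
We prove 2 | 7^t + 1 for all t ≥ 0 by induction on t.
Base case (t = 0): h(0) = 2 = 2·(1), so 2 | h(0).
Suppose the result is true for t = p, i.e. 2 | h(p). Then
h(p+1) = 7^(p+1) + 1 = 7·(7^p + 1) - 6 = 7·h(p) - 6. The first term is divisible by 2 by the inductive hypothesis, and -6 is divisible by 2. Hence 2 | h(p+1).
Hence, by induction on t, the claim holds for every t ≥ 0.
Therefore the largest such d is 2.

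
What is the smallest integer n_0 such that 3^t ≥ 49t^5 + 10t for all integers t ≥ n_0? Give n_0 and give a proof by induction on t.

At t = 16: 43046721 < 51380384, so the inequality fails and n_0 ≥ 17. We prove 3^t ≥ 49t^5 + 10t for all t ≥ 17.
Base case (t = 17): 3^t = 129140163 and 49t^5 + 10t = 69573163, so 129140163 ≥ 69573163.
Suppose the result is true for t = i, so 3^i ≥ 49i^5 + 10i.
Then 3^(i + 1) = 3·(3^i) ≥ 3·(49i^5 + 10i).
Also, for i ≥ 17 we have 3·(49i^5 + 10i) ≥ 49(i+1)^5 + 10(i+1), since 3·(49i^5 + 10i) − (49(i+1)^5 + 10(i+1)) = 98i^5 - 245i^4 - 490i^3 - 490i^2 - 225i - 59, which is nonnegative for all i ≥ 17.
Combining, 3^(i + 1) ≥ 49(i+1)^5 + 10(i+1).
By the principle of mathematical induction, the result holds for all t ≥ 17.
Hence the smallest such n_0 is 17.

n_0 = 17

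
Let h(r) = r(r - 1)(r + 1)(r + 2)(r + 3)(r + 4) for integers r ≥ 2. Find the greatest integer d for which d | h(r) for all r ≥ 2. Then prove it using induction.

d = 720

Computing the first values: h(2) = 720 and h(3) = 5040; gcd(720, 5040) = 720, so d ≤ 720.
We prove 720 | r(r - 1)(r + 1)(r + 2)(r + 3)(r + 4) for all r ≥ 2 by induction on r.
When r = 2: h(2) = 720 = 720·(1), so 720 | h(2).
Inductive step: suppose the statement holds for some m ≥ 2, i.e. 720 | h(m). Then
h(m+1) − h(m) = m·(m+1)·(m+2)·(m+3)·(m+4)·(m+5) − (m-1)·m·(m+1)·(m+2)·(m+3)·(m+4) = m·(m+1)·(m+2)·(m+3)·(m+4)·[(m+5) − (m-1)] = 6·m·(m+1)·(m+2)·(m+3)·(m+4). The product of 5 consecutive integers is divisible by (5)! = 120, so h(m+1) − h(m) is divisible by 6·120 = 720. By the inductive hypothesis 720 | h(m), hence 720 | h(m+1).
Hence, by induction on r, the claim holds for every r ≥ 2.
Therefore the largest such d is 720.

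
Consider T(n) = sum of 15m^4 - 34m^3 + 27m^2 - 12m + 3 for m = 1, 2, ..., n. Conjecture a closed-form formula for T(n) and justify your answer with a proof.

We claim T(n) = n(3n^4 - n^3 - 3n^2 - n + 1) for all n ≥ 1.
Base step (n = 1): T(1) = -1, and the closed form gives -1. They agree.
Suppose the result is true for n = m, so T(m) = m(3m^4 - m^3 - 3m^2 - m + 1).
Then T(m+1) = T(m) + (15m^4 + 26m^3 + 15m^2 - 1) = (m(3m^4 - m^3 - 3m^2 - m + 1)) + (15m^4 + 26m^3 + 15m^2 - 1).
Simplifying, T(m+1) = (m + 1)(3m^4 + 11m^3 + 12m^2 + 2m - 1) = (m+1)(3(m+1)^4 - (m+1)^3 - 3(m+1)^2 - (m+1) + 1),
which is the closed form with n = m+1.
By induction, the statement is established for all n ≥ 1.

T(n) = n(3n^4 - n^3 - 3n^2 - n + 1)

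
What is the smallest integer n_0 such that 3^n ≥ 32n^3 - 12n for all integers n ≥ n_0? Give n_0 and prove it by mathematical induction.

n_0 = 10

At n = 9: 19683 < 23220, so the inequality fails and n_0 ≥ 10. We prove 3^n ≥ 32n^3 - 12n for all n ≥ 10.
Base step (n = 10): 3^n = 59049 and 32n^3 - 12n = 31880, so 59049 ≥ 31880.
Inductive step: suppose the statement holds for some p ≥ 10, so 3^p ≥ 32p^3 - 12p.
Then 3^(p + 1) = 3·(3^p) ≥ 3·(32p^3 - 12p).
Also, for p ≥ 10 we have 3·(32p^3 - 12p) ≥ 32(p+1)^3 - 12(p+1), since 3·(32p^3 - 12p) − (32(p+1)^3 - 12(p+1)) = 64p^3 - 96p^2 - 120p - 20, which is nonnegative for all p ≥ 10.
Combining, 3^(p + 1) ≥ 32(p+1)^3 - 12(p+1).
This completes the induction.
Hence the smallest such n_0 is 10.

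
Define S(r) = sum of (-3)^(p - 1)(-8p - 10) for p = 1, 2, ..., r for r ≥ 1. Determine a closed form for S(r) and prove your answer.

We claim S(r) = (-3)^r(2r + 3) - 3 for all r ≥ 1.
When r = 1: S(1) = -18, and the closed form gives -18. They agree.
Inductive step: assume the claim holds for r = p, so S(p) = (-3)^p(2p + 3) - 3.
Then S(p+1) = S(p) + ((-3)^p(-8p - 18)) = ((-3)^p(2p + 3) - 3) + ((-3)^p(-8p - 18)).
Simplifying, S(p+1) = -6(-3)^p·p - 15(-3)^p - 3 = (-3)^(p+1)(2(p+1) + 3) - 3,
which is the closed form with r = p+1.
By the principle of mathematical induction, the result holds for all r ≥ 1.

S(r) = (-3)^r(2r + 3) - 3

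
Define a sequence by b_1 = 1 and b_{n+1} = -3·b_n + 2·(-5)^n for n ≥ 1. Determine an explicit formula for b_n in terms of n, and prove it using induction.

b_n = -4(-3)^(n - 1) - (-5)^n

Computing the first terms: b_1 = 1, b_2 = -13, b_3 = 89. This suggests b_n = -4(-3)^(n - 1) - (-5)^n.
When n = 1: the formula gives 1 = 1 = b_1.
Suppose the result is true for n = p, so b_p = -4(-3)^(p - 1) - (-5)^p.
Then b_{p+1} = -3·b_p + 2·(-5)^p = -3·(-4(-3)^(p - 1) - (-5)^p) + 2·(-5)^p = -4(-3)^p - (-5)^(p + 1) = -4(-3)^((p+1) - 1) - (-5)^(p+1),
which is the claimed formula at n = p+1.
By the principle of mathematical induction, the result holds for all n ≥ 1.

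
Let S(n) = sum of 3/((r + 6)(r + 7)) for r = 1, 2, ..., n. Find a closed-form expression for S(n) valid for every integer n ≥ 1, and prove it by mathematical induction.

We claim S(n) = 3n/(7(n + 7)) for all n ≥ 1.
Base step (n = 1): S(1) = 3/56, and the closed form gives 3/56. They agree.
Inductive step: assume the claim holds for n = r, so S(r) = 3r/(7(r + 7)).
Then S(r+1) = S(r) + (3/((r + 7)(r + 8))) = (3r/(7(r + 7))) + (3/((r + 7)(r + 8))).
Simplifying, S(r+1) = 3(r + 1)/(7(r + 8)) = 3(r+1)/(7((r+1) + 7)),
which is the closed form with n = r+1.
By induction, the statement is established for all n ≥ 1.

S(n) = 3n/(7(n + 7))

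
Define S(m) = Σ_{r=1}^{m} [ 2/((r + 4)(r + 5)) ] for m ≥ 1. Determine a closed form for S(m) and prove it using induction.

We claim S(m) = 2m/(5(m + 5)) for all m ≥ 1.
When m = 1: S(1) = 1/15, and the closed form gives 1/15. They agree.
For the inductive step, assume it holds for an arbitrary r ≥ 1, so S(r) = 2r/(5(r + 5)).
Then S(r+1) = S(r) + (2/((r + 5)(r + 6))) = (2r/(5(r + 5))) + (2/((r + 5)(r + 6))).
Simplifying, S(r+1) = 2(r + 1)/(5(r + 6)) = 2(r+1)/(5((r+1) + 5)),
which is the closed form with m = r+1.
This completes the induction.

S(m) = 2m/(5(m + 5))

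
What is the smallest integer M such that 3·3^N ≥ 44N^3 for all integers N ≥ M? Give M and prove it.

M = 9

At N = 8: 19683 < 22528, so the inequality fails and M ≥ 9. We prove 3·3^N ≥ 44N^3 for all N ≥ 9.
Base step (N = 9): 3·3^N = 59049 and 44N^3 = 32076, so 59049 ≥ 32076.
Inductive step: assume the claim holds for N = i, so 3·3^i ≥ 44i^3.
Then 3·3^(i + 1) = 3·(3·3^i) ≥ 3·(44i^3).
Also, for i ≥ 9 we have 3·(44i^3) ≥ 44(i+1)^3, since 3 ≥ (1 + 1/i)^3 for all i ≥ 9.
Combining, 3·3^(i + 1) ≥ 44(i+1)^3.
This completes the induction.
Hence the smallest such M is 9.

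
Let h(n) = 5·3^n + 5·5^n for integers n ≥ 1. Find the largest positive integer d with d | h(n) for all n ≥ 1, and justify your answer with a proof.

d = 10

Computing the first values: h(1) = 40 and h(2) = 170; gcd(40, 170) = 10, so d ≤ 10.
We prove 10 | 5·3^n + 5·5^n for all n ≥ 1 by induction on n.
For the base case n = 1: h(1) = 40 = 10·(4), so 10 | h(1).
Inductive step: assume the claim holds for n = m, i.e. 10 | h(m). Then
h(m+1) − 5·h(m) = (5·3^(m+1) + 5·5^(m+1)) − 5·(5·3^m + 5·5^m) = (5)·3^m·(3 − 5) = (-10)·3^m. Since 10 | h(m) by the inductive hypothesis, 10 | 5·h(m); and 10 | -10 since -10 = 10·-1. Therefore 10 | h(m+1).
By induction, the statement is established for all n ≥ 1.
Therefore the largest such d is 10.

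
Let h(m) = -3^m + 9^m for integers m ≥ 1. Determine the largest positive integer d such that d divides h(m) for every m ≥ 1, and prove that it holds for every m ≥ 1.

Computing the first values: h(1) = 6 and h(2) = 72; gcd(6, 72) = 6, so d ≤ 6.
We prove 6 | -3^m + 9^m for all m ≥ 1 by induction on m.
For the base case m = 1: h(1) = 6 = 6·(1), so 6 | h(1).
For the inductive step, assume it holds for an arbitrary p ≥ 1, i.e. 6 | h(p). Then
9^{p+1} − 3^{p+1} = 9·9^p − 3·3^p = 9·(9^p − 3^p) + (6)·3^p. The first term is divisible by 6 by the inductive hypothesis, and the second term (6)·3^p is divisible by 6 since 6 | 6. Hence 6 | h(p+1).
This completes the induction.
Therefore the largest such d is 6.

d = 6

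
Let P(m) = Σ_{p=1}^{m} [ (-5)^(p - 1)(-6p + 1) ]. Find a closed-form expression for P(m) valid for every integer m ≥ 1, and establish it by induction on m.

We claim P(m) = (-5)^m·m for all m ≥ 1.
When m = 1: P(1) = -5, and the closed form gives -5. They agree.
Inductive step: suppose the statement holds for some p ≥ 1, so P(p) = (-5)^p·p.
Then P(p+1) = P(p) + ((-5)^p(-6p - 5)) = ((-5)^p·p) + ((-5)^p(-6p - 5)).
Simplifying, P(p+1) = (-5)^(p + 1)(p + 1) = (-5)^(p+1)·(p+1),
which is the closed form with m = p+1.
This completes the induction.

P(m) = (-5)^m·m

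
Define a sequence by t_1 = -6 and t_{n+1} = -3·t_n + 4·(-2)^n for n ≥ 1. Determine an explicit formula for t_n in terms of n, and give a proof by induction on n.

Computing the first terms: t_1 = -6, t_2 = 10, t_3 = -14. This suggests t_n = (-2)^(n + 2) + 2(-3)^(n - 1).
When n = 1: the formula gives -6 = -6 = t_1.
Inductive step: suppose the statement holds for some k ≥ 1, so t_k = (-2)^(k + 2) + 2(-3)^(k - 1).
Then t_{k+1} = -3·t_k + 4·(-2)^k = -3·((-2)^(k + 2) + 2(-3)^(k - 1)) + 4·(-2)^k = (-2)^(k + 3) + 2(-3)^k = (-2)^((k+1) + 2) + 2(-3)^((k+1) - 1),
which is the claimed formula at n = k+1.
This completes the induction.

t_n = (-2)^(n + 2) + 2(-3)^(n - 1)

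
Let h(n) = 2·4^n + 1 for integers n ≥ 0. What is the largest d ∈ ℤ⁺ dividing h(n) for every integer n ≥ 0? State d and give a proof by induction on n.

d = 3

Computing the first values: h(0) = 3 and h(1) = 9; gcd(3, 9) = 3, so d ≤ 3.
We prove 3 | 2·4^n + 1 for all n ≥ 0 by induction on n.
Base step (n = 0): h(0) = 3 = 3·(1), so 3 | h(0).
Inductive step: assume the claim holds for n = p, i.e. 3 | h(p). Then
h(p+1) = 2·4^(p+1) + 1 = 4·(2·4^p + 1) - 3 = 4·h(p) - 3. The first term is divisible by 3 by the inductive hypothesis, and -3 is divisible by 3. Hence 3 | h(p+1).
Hence, by induction on n, the claim holds for every n ≥ 0.
Therefore the largest such d is 3.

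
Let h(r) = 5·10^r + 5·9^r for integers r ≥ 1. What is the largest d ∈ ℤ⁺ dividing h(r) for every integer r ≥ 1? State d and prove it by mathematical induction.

Computing the first values: h(1) = 95 and h(2) = 905; gcd(95, 905) = 5, so d ≤ 5.
We prove 5 | 5·10^r + 5·9^r for all r ≥ 1 by induction on r.
Base step (r = 1): h(1) = 95 = 5·(19), so 5 | h(1).
Inductive step: assume the claim holds for r = k, i.e. 5 | h(k). Then
h(k+1) − 10·h(k) = (5·10^(k+1) + 5·9^(k+1)) − 10·(5·10^k + 5·9^k) = (5)·9^k·(9 − 10) = (-5)·9^k. Since 5 | h(k) by the inductive hypothesis, 5 | 10·h(k); and 5 | -5 since -5 = 5·-1. Therefore 5 | h(k+1).
By the principle of mathematical induction, the result holds for all r ≥ 1.
Therefore the largest such d is 5.

d = 5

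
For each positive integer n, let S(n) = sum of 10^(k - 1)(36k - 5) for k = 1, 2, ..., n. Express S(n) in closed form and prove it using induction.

We claim S(n) = 10^n(4n - 1) + 1 for all n ≥ 1.
When n = 1: S(1) = 31, and the closed form gives 31. They agree.
Inductive step: assume the claim holds for n = k, so S(k) = 10^k(4k - 1) + 1.
Then S(k+1) = S(k) + (10^k(36k + 31)) = (10^k(4k - 1) + 1) + (10^k(36k + 31)).
Simplifying, S(k+1) = 40·10^k·k + 30·10^k + 1 = 10^(k+1)(4(k+1) - 1) + 1,
which is the closed form with n = k+1.
By induction, the statement is established for all n ≥ 1.

S(n) = 10^n(4n - 1) + 1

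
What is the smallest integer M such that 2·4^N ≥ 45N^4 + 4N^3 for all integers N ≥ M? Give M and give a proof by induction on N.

At N = 8: 131072 < 186368, so the inequality fails and M ≥ 9. We prove 2·4^N ≥ 45N^4 + 4N^3 for all N ≥ 9.
When N = 9: 2·4^N = 524288 and 45N^4 + 4N^3 = 298161, so 524288 ≥ 298161.
Suppose the result is true for N = i, so 2·4^i ≥ 45i^4 + 4i^3.
Then 2·4^(i + 1) = 4·(2·4^i) ≥ 4·(45i^4 + 4i^3).
Also, for i ≥ 9 we have 4·(45i^4 + 4i^3) ≥ 45(i+1)^4 + 4(i+1)^3, since 4·(45i^4 + 4i^3) − (45(i+1)^4 + 4(i+1)^3) = 135i^4 - 168i^3 - 282i^2 - 192i - 49, which is nonnegative for all i ≥ 9.
Combining, 2·4^(i + 1) ≥ 45(i+1)^4 + 4(i+1)^3.
By induction, the statement is established for all N ≥ 9.
Hence the smallest such M is 9.

M = 9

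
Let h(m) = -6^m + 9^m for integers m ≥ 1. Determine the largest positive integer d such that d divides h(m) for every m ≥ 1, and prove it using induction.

Computing the first values: h(1) = 3 and h(2) = 45; gcd(3, 45) = 3, so d ≤ 3.
We prove 3 | -6^m + 9^m for all m ≥ 1 by induction on m.
When m = 1: h(1) = 3 = 3·(1), so 3 | h(1).
Inductive step: assume the claim holds for m = r, i.e. 3 | h(r). Then
9^{r+1} − 6^{r+1} = 9·9^r − 6·6^r = 9·(9^r − 6^r) + (3)·6^r. The first term is divisible by 3 by the inductive hypothesis, and the second term (3)·6^r is divisible by 3 since 3 | 3. Hence 3 | h(r+1).
By induction, the statement is established for all m ≥ 1.
Therefore the largest such d is 3.

d = 3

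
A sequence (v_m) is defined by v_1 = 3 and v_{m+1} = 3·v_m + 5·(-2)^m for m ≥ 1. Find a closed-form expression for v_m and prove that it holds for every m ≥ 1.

v_m = -(-2)^m + 3^(m - 1)

Computing the first terms: v_1 = 3, v_2 = -1, v_3 = 17. This suggests v_m = -(-2)^m + 3^(m - 1).
Base step (m = 1): the formula gives 3 = 3 = v_1.
Inductive step: assume the claim holds for m = k, so v_k = -(-2)^k + 3^(k - 1).
Then v_{k+1} = 3·v_k + 5·(-2)^k = 3·(-(-2)^k + 3^(k - 1)) + 5·(-2)^k = -(-2)^(k + 1) + 3^k = -(-2)^(k+1) + 3^((k+1) - 1),
which is the claimed formula at m = k+1.
This completes the induction.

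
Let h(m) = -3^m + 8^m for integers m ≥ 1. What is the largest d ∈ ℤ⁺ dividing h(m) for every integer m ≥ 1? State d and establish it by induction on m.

Computing the first values: h(1) = 5 and h(2) = 55; gcd(5, 55) = 5, so d ≤ 5.
We prove 5 | -3^m + 8^m for all m ≥ 1 by induction on m.
When m = 1: h(1) = 5 = 5·(1), so 5 | h(1).
Inductive step: assume the claim holds for m = p, i.e. 5 | h(p). Then
8^{p+1} − 3^{p+1} = 8·8^p − 3·3^p = 8·(8^p − 3^p) + (5)·3^p. The first term is divisible by 5 by the inductive hypothesis, and the second term (5)·3^p is divisible by 5 since 5 | 5. Hence 5 | h(p+1).
By induction, the statement is established for all m ≥ 1.
Therefore the largest such d is 5.

d = 5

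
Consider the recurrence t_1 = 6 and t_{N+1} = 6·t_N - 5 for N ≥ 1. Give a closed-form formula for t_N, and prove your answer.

t_N = 5·6^(N - 1) + 1

Computing the first terms: t_1 = 6, t_2 = 31, t_3 = 181. This suggests t_N = 5·6^(N - 1) + 1.
When N = 1: the formula gives 6 = 6 = t_1.
Suppose the result is true for N = j, so t_j = 5·6^(j - 1) + 1.
Then t_{j+1} = 6·t_j - 5 = 6·(5·6^(j - 1) + 1) - 5 = 5·6^j + 1 = 5·6^((j+1) - 1) + 1,
which is the claimed formula at N = j+1.
By the principle of mathematical induction, the result holds for all N ≥ 1.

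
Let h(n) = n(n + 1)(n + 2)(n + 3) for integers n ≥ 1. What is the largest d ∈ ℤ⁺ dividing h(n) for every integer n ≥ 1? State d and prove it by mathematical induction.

d = 24

Computing the first values: h(1) = 24 and h(2) = 120; gcd(24, 120) = 24, so d ≤ 24.
We prove 24 | n(n + 1)(n + 2)(n + 3) for all n ≥ 1 by induction on n.
When n = 1: h(1) = 24 = 24·(1), so 24 | h(1).
Inductive step: suppose the statement holds for some i ≥ 1, i.e. 24 | h(i). Then
h(i+1) − h(i) = (i+1)·(i+2)·(i+3)·(i+4) − i·(i+1)·(i+2)·(i+3) = (i+1)·(i+2)·(i+3)·[(i+4) − i] = 4·(i+1)·(i+2)·(i+3). The product of 3 consecutive integers is divisible by (3)! = 6, so h(i+1) − h(i) is divisible by 4·6 = 24. By the inductive hypothesis 24 | h(i), hence 24 | h(i+1).
By the principle of mathematical induction, the result holds for all n ≥ 1.
Therefore the largest such d is 24.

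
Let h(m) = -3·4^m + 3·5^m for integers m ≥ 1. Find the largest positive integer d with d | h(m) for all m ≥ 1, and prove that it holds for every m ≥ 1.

d = 3

Computing the first values: h(1) = 3 and h(2) = 27; gcd(3, 27) = 3, so d ≤ 3.
We prove 3 | -3·4^m + 3·5^m for all m ≥ 1 by induction on m.
For the base case m = 1: h(1) = 3 = 3·(1), so 3 | h(1).
Suppose the result is true for m = i, i.e. 3 | h(i). Then
h(i+1) − 5·h(i) = (-3·4^(i+1) + 3·5^(i+1)) − 5·(-3·4^i + 3·5^i) = (-3)·4^i·(4 − 5) = (3)·4^i. Since 3 | h(i) by the inductive hypothesis, 3 | 5·h(i); and 3 | 3 since 3 = 3·1. Therefore 3 | h(i+1).
This completes the induction.
Therefore the largest such d is 3.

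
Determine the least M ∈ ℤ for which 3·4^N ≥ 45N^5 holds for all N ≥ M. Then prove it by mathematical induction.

At N = 10: 3145728 < 4500000, so the inequality fails and M ≥ 11. We prove 3·4^N ≥ 45N^5 for all N ≥ 11.
Base case (N = 11): 3·4^N = 12582912 and 45N^5 = 7247295, so 12582912 ≥ 7247295.
For the inductive step, assume it holds for an arbitrary i ≥ 11, so 3·4^i ≥ 45i^5.
Then 3·4^(i + 1) = 4·(3·4^i) ≥ 4·(45i^5).
Also, for i ≥ 11 we have 4·(45i^5) ≥ 45(i+1)^5, since 4 ≥ (1 + 1/i)^5 for all i ≥ 11.
Combining, 3·4^(i + 1) ≥ 45(i+1)^5.
By the principle of mathematical induction, the result holds for all N ≥ 11.
Hence the smallest such M is 11.

M = 11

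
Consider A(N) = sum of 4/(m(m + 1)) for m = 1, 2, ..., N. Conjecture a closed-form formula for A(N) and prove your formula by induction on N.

A(N) = 4N/(N + 1)

We claim A(N) = 4N/(N + 1) for all N ≥ 1.
Base case (N = 1): A(1) = 2, and the closed form gives 2. They agree.
For the inductive step, assume it holds for an arbitrary m ≥ 1, so A(m) = 4m/(m + 1).
Then A(m+1) = A(m) + (4/((m + 1)(m + 2))) = (4m/(m + 1)) + (4/((m + 1)(m + 2))).
Simplifying, A(m+1) = 4(m + 1)/(m + 2) = 4(m+1)/((m+1) + 1),
which is the closed form with N = m+1.
By the principle of mathematical induction, the result holds for all N ≥ 1.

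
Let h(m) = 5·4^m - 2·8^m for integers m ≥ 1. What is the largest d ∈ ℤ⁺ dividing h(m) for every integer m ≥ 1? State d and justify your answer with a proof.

Computing the first values: h(1) = 4 and h(2) = -48; gcd(4, -48) = 4, so d ≤ 4.
We prove 4 | 5·4^m - 2·8^m for all m ≥ 1 by induction on m.
Base step (m = 1): h(1) = 4 = 4·(1), so 4 | h(1).
Inductive step: suppose the statement holds for some i ≥ 1, i.e. 4 | h(i). Then
h(i+1) − 8·h(i) = (5·4^(i+1) - 2·8^(i+1)) − 8·(5·4^i - 2·8^i) = (5)·4^i·(4 − 8) = (-20)·4^i. Since 4 | h(i) by the inductive hypothesis, 4 | 8·h(i); and 4 | -20 since -20 = 4·-5. Therefore 4 | h(i+1).
By induction, the statement is established for all m ≥ 1.
Therefore the largest such d is 4.

d = 4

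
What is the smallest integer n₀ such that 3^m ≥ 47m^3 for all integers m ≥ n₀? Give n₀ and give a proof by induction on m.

n₀ = 10

At m = 9: 19683 < 34263, so the inequality fails and n₀ ≥ 10. We prove 3^m ≥ 47m^3 for all m ≥ 10.
Base case (m = 10): 3^m = 59049 and 47m^3 = 47000, so 59049 ≥ 47000.
Inductive step: assume the claim holds for m = r, so 3^r ≥ 47r^3.
Then 3^(r + 1) = 3·(3^r) ≥ 3·(47r^3).
Also, for r ≥ 10 we have 3·(47r^3) ≥ 47(r+1)^3, since 3 ≥ (1 + 1/r)^3 for all r ≥ 10.
Combining, 3^(r + 1) ≥ 47(r+1)^3.
By the principle of mathematical induction, the result holds for all m ≥ 10.
Hence the smallest such n₀ is 10.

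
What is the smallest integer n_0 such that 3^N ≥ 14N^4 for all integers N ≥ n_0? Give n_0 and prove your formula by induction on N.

At N = 11: 177147 < 204974, so the inequality fails and n_0 ≥ 12. We prove 3^N ≥ 14N^4 for all N ≥ 12.
When N = 12: 3^N = 531441 and 14N^4 = 290304, so 531441 ≥ 290304.
Inductive step: suppose the statement holds for some p ≥ 12, so 3^p ≥ 14p^4.
Then 3^(p + 1) = 3·(3^p) ≥ 3·(14p^4).
Also, for p ≥ 12 we have 3·(14p^4) ≥ 14(p+1)^4, since 3 ≥ (1 + 1/p)^4 for all p ≥ 12.
Combining, 3^(p + 1) ≥ 14(p+1)^4.
By the principle of mathematical induction, the result holds for all N ≥ 12.
Hence the smallest such n_0 is 12.

n_0 = 12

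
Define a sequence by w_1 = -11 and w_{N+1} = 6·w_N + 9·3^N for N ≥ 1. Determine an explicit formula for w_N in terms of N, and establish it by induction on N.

w_N = -3^(N + 1) - 2·6^(N - 1)

Computing the first terms: w_1 = -11, w_2 = -39, w_3 = -153. This suggests w_N = -3^(N + 1) - 2·6^(N - 1).
Base case (N = 1): the formula gives -11 = -11 = w_1.
Suppose the result is true for N = i, so w_i = -3^(i + 1) - 2·6^(i - 1).
Then w_{i+1} = 6·w_i + 9·3^i = 6·(-3^(i + 1) - 2·6^(i - 1)) + 9·3^i = -3^(i + 2) - 2·6^i = -3^((i+1) + 1) - 2·6^((i+1) - 1),
which is the claimed formula at N = i+1.
This completes the induction.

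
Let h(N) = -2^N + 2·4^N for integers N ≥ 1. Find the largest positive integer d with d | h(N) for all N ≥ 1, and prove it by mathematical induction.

d = 2

Computing the first values: h(1) = 6 and h(2) = 28; gcd(6, 28) = 2, so d ≤ 2.
We prove 2 | -2^N + 2·4^N for all N ≥ 1 by induction on N.
For the base case N = 1: h(1) = 6 = 2·(3), so 2 | h(1).
Suppose the result is true for N = p, i.e. 2 | h(p). Then
h(p+1) − 4·h(p) = (-2^(p+1) + 2·4^(p+1)) − 4·(-2^p + 2·4^p) = (-1)·2^p·(2 − 4) = (2)·2^p. Since 2 | h(p) by the inductive hypothesis, 2 | 4·h(p); and 2 | 2 since 2 = 2·1. Therefore 2 | h(p+1).
Hence, by induction on N, the claim holds for every N ≥ 1.
Therefore the largest such d is 2.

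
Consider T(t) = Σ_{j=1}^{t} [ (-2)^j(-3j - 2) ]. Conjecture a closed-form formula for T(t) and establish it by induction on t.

We claim T(t) = -2(-2)^t(t + 1) + 2 for all t ≥ 1.
Base case (t = 1): T(1) = 10, and the closed form gives 10. They agree.
Inductive step: assume the claim holds for t = j, so T(j) = -2(-2)^j(j + 1) + 2.
Then T(j+1) = T(j) + (2(-2)^j(3j + 5)) = (-2(-2)^j(j + 1) + 2) + (2(-2)^j(3j + 5)).
Simplifying, T(j+1) = 4(-2)^j·j + 8(-2)^j + 2 = -2(-2)^(j+1)((j+1) + 1) + 2,
which is the closed form with t = j+1.
By the principle of mathematical induction, the result holds for all t ≥ 1.

T(t) = -2(-2)^t(t + 1) + 2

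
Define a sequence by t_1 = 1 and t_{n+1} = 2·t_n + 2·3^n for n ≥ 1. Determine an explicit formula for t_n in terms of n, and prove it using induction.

Computing the first terms: t_1 = 1, t_2 = 8, t_3 = 34. This suggests t_n = -5·2^(n - 1) + 2·3^n.
When n = 1: the formula gives 1 = 1 = t_1.
For the inductive step, assume it holds for an arbitrary i ≥ 1, so t_i = -5·2^(i - 1) + 2·3^i.
Then t_{i+1} = 2·t_i + 2·3^i = 2·(-5·2^(i - 1) + 2·3^i) + 2·3^i = -5·2^i + 2·3^(i + 1) = -5·2^((i+1) - 1) + 2·3^(i+1),
which is the claimed formula at n = i+1.
By the principle of mathematical induction, the result holds for all n ≥ 1.

t_n = -5·2^(n - 1) + 2·3^n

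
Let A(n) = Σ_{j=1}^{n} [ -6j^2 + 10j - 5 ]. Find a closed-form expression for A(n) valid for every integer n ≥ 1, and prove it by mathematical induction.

A(n) = -n(2n^2 - 2n + 1)

We claim A(n) = -n(2n^2 - 2n + 1) for all n ≥ 1.
Base case (n = 1): A(1) = -1, and the closed form gives -1. They agree.
Inductive step: suppose the statement holds for some j ≥ 1, so A(j) = j(-2j^2 + 2j - 1).
Then A(j+1) = A(j) + (10j - 6(j + 1)^2 + 5) = (j(-2j^2 + 2j - 1)) + (10j - 6(j + 1)^2 + 5).
Simplifying, A(j+1) = -(j + 1)(2j^2 + 2j + 1) = -(j+1)(2(j+1)^2 - 2(j+1) + 1),
which is the closed form with n = j+1.
By the principle of mathematical induction, the result holds for all n ≥ 1.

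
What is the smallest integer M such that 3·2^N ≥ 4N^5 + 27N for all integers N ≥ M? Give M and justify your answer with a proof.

M = 24

At N = 23: 25165824 < 25745993, so the inequality fails and M ≥ 24. We prove 3·2^N ≥ 4N^5 + 27N for all N ≥ 24.
For the base case N = 24: 3·2^N = 50331648 and 4N^5 + 27N = 31851144, so 50331648 ≥ 31851144.
Suppose the result is true for N = p, so 3·2^p ≥ 4p^5 + 27p.
Then 3·2^(p + 1) = 2·(3·2^p) ≥ 2·(4p^5 + 27p).
Also, for p ≥ 24 we have 2·(4p^5 + 27p) ≥ 4(p+1)^5 + 27(p+1), since 2·(4p^5 + 27p) − (4(p+1)^5 + 27(p+1)) = 4p^5 - 20p^4 - 40p^3 - 40p^2 + 7p - 31, which is nonnegative for all p ≥ 24.
Combining, 3·2^(p + 1) ≥ 4(p+1)^5 + 27(p+1).
By the principle of mathematical induction, the result holds for all N ≥ 24.
Hence the smallest such M is 24.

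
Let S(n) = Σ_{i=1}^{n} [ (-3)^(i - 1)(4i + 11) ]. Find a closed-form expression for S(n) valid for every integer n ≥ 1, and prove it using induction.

S(n) = -(-3)^n(n + 3) + 3

We claim S(n) = -(-3)^n(n + 3) + 3 for all n ≥ 1.
Base step (n = 1): S(1) = 15, and the closed form gives 15. They agree.
Suppose the result is true for n = i, so S(i) = -(-3)^i(i + 3) + 3.
Then S(i+1) = S(i) + ((-3)^i(4i + 15)) = (-(-3)^i(i + 3) + 3) + ((-3)^i(4i + 15)).
Simplifying, S(i+1) = 3(-3)^i·i + 12(-3)^i + 3 = -(-3)^(i+1)((i+1) + 3) + 3,
which is the closed form with n = i+1.
By the principle of mathematical induction, the result holds for all n ≥ 1.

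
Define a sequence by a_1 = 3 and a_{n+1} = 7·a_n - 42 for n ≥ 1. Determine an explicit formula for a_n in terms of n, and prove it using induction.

Computing the first terms: a_1 = 3, a_2 = -21, a_3 = -189. This suggests a_n = -4·7^(n - 1) + 7.
Base case (n = 1): the formula gives 3 = 3 = a_1.
For the inductive step, assume it holds for an arbitrary j ≥ 1, so a_j = -4·7^(j - 1) + 7.
Then a_{j+1} = 7·a_j - 42 = 7·(-4·7^(j - 1) + 7) - 42 = -4·7^j + 7 = -4·7^((j+1) - 1) + 7,
which is the claimed formula at n = j+1.
By induction, the statement is established for all n ≥ 1.

a_n = -4·7^(n - 1) + 7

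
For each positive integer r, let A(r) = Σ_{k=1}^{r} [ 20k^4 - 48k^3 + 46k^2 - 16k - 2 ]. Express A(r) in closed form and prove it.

A(r) = r(r - 1)(4r^3 + 2r^2 + 3)

We claim A(r) = r(r - 1)(4r^3 + 2r^2 + 3) for all r ≥ 1.
When r = 1: A(1) = 0, and the closed form gives 0. They agree.
Inductive step: assume the claim holds for r = k, so A(k) = k(4k^4 - 2k^3 - 2k^2 + 3k - 3).
Then A(k+1) = A(k) + (2k(10k^3 + 16k^2 + 11k + 6)) = (k(4k^4 - 2k^3 - 2k^2 + 3k - 3)) + (2k(10k^3 + 16k^2 + 11k + 6)).
Simplifying, A(k+1) = k(k + 1)(4k^3 + 14k^2 + 16k + 9) = (k+1)((k+1) - 1)(4(k+1)^3 + 2(k+1)^2 + 3),
which is the closed form with r = k+1.
By induction, the statement is established for all r ≥ 1.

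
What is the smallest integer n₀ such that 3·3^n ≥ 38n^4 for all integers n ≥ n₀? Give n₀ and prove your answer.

n₀ = 12

At n = 11: 531441 < 556358, so the inequality fails and n₀ ≥ 12. We prove 3·3^n ≥ 38n^4 for all n ≥ 12.
Base case (n = 12): 3·3^n = 1594323 and 38n^4 = 787968, so 1594323 ≥ 787968.
Inductive step: suppose the statement holds for some k ≥ 12, so 3·3^k ≥ 38k^4.
Then 3·3^(k + 1) = 3·(3·3^k) ≥ 3·(38k^4).
Also, for k ≥ 12 we have 3·(38k^4) ≥ 38(k+1)^4, since 3 ≥ (1 + 1/k)^4 for all k ≥ 12.
Combining, 3·3^(k + 1) ≥ 38(k+1)^4.
Hence, by induction on n, the claim holds for every n ≥ 12.
Hence the smallest such n₀ is 12.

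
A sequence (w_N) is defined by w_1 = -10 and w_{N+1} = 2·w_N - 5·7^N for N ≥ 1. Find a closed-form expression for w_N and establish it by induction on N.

Computing the first terms: w_1 = -10, w_2 = -55, w_3 = -355. This suggests w_N = -3·2^(N - 1) - 7^N.
For the base case N = 1: the formula gives -10 = -10 = w_1.
For the inductive step, assume it holds for an arbitrary m ≥ 1, so w_m = -3·2^(m - 1) - 7^m.
Then w_{m+1} = 2·w_m - 5·7^m = 2·(-3·2^(m - 1) - 7^m) - 5·7^m = -3·2^m - 7^(m + 1) = -3·2^((m+1) - 1) - 7^(m+1),
which is the claimed formula at N = m+1.
By induction, the statement is established for all N ≥ 1.

w_N = -3·2^(N - 1) - 7^N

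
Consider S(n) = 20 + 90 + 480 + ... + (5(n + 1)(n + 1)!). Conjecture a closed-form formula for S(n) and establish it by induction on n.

S(n) = 5(n + 2)! - 10

We claim S(n) = 5(n + 2)! - 10 for all n ≥ 1.
Base case (n = 1): S(1) = 20, and the closed form gives 20. They agree.
For the inductive step, assume it holds for an arbitrary m ≥ 1, so S(m) = 5(m + 2)! - 10.
Then S(m+1) = S(m) + (5(m + 2)(m + 2)!) = (5(m + 2)! - 10) + (5(m + 2)(m + 2)!).
Simplifying, S(m+1) = 5((m+1) + 2)! - 10,
which is the closed form with n = m+1.
Hence, by induction on n, the claim holds for every n ≥ 1.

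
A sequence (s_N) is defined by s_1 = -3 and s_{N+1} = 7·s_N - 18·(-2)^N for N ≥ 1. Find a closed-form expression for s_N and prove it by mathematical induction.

s_N = -(-2)^(N + 1) + 7^(N - 1)

Computing the first terms: s_1 = -3, s_2 = 15, s_3 = 33. This suggests s_N = -(-2)^(N + 1) + 7^(N - 1).
Base step (N = 1): the formula gives -3 = -3 = s_1.
Suppose the result is true for N = p, so s_p = -(-2)^(p + 1) + 7^(p - 1).
Then s_{p+1} = 7·s_p - 18·(-2)^p = 7·(-(-2)^(p + 1) + 7^(p - 1)) - 18·(-2)^p = -(-2)^(p + 2) + 7^p = -(-2)^((p+1) + 1) + 7^((p+1) - 1),
which is the claimed formula at N = p+1.
By the principle of mathematical induction, the result holds for all N ≥ 1.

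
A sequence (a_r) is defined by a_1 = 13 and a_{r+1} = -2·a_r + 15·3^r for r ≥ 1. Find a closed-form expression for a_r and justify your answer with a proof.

Computing the first terms: a_1 = 13, a_2 = 19, a_3 = 97. This suggests a_r = (-2)^(r + 1) + 3^(r + 1).
Base step (r = 1): the formula gives 13 = 13 = a_1.
Inductive step: suppose the statement holds for some m ≥ 1, so a_m = (-2)^(m + 1) + 3^(m + 1).
Then a_{m+1} = -2·a_m + 15·3^m = -2·((-2)^(m + 1) + 3^(m + 1)) + 15·3^m = (-2)^(m + 2) + 3^(m + 2) = (-2)^((m+1) + 1) + 3^((m+1) + 1),
which is the claimed formula at r = m+1.
By the principle of mathematical induction, the result holds for all r ≥ 1.

a_r = (-2)^(r + 1) + 3^(r + 1)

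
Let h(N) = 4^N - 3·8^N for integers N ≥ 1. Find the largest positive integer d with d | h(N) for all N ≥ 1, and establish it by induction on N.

Computing the first values: h(1) = -20 and h(2) = -176; gcd(-20, -176) = 4, so d ≤ 4.
We prove 4 | 4^N - 3·8^N for all N ≥ 1 by induction on N.
When N = 1: h(1) = -20 = 4·(-5), so 4 | h(1).
Inductive step: suppose the statement holds for some k ≥ 1, i.e. 4 | h(k). Then
h(k+1) − 8·h(k) = (4^(k+1) - 3·8^(k+1)) − 8·(4^k - 3·8^k) = (1)·4^k·(4 − 8) = (-4)·4^k. Since 4 | h(k) by the inductive hypothesis, 4 | 8·h(k); and 4 | -4 since -4 = 4·-1. Therefore 4 | h(k+1).
By induction, the statement is established for all N ≥ 1.
Therefore the largest such d is 4.

d = 4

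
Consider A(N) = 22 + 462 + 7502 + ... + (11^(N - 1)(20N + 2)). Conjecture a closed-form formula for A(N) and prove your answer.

A(N) = 2·11^N·N

We claim A(N) = 2·11^N·N for all N ≥ 1.
For the base case N = 1: A(1) = 22, and the closed form gives 22. They agree.
Inductive step: assume the claim holds for N = r, so A(r) = 2·11^r·r.
Then A(r+1) = A(r) + (11^r(20r + 22)) = (2·11^r·r) + (11^r(20r + 22)).
Simplifying, A(r+1) = 22·11^r(r + 1) = 2·11^(r+1)·(r+1),
which is the closed form with N = r+1.
By induction, the statement is established for all N ≥ 1.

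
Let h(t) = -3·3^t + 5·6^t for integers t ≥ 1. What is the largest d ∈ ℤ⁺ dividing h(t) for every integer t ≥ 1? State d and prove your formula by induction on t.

Computing the first values: h(1) = 21 and h(2) = 153; gcd(21, 153) = 3, so d ≤ 3.
We prove 3 | -3·3^t + 5·6^t for all t ≥ 1 by induction on t.
When t = 1: h(1) = 21 = 3·(7), so 3 | h(1).
For the inductive step, assume it holds for an arbitrary k ≥ 1, i.e. 3 | h(k). Then
h(k+1) − 6·h(k) = (-3·3^(k+1) + 5·6^(k+1)) − 6·(-3·3^k + 5·6^k) = (-3)·3^k·(3 − 6) = (9)·3^k. Since 3 | h(k) by the inductive hypothesis, 3 | 6·h(k); and 3 | 9 since 9 = 3·3. Therefore 3 | h(k+1).
Hence, by induction on t, the claim holds for every t ≥ 1.
Therefore the largest such d is 3.

d = 3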